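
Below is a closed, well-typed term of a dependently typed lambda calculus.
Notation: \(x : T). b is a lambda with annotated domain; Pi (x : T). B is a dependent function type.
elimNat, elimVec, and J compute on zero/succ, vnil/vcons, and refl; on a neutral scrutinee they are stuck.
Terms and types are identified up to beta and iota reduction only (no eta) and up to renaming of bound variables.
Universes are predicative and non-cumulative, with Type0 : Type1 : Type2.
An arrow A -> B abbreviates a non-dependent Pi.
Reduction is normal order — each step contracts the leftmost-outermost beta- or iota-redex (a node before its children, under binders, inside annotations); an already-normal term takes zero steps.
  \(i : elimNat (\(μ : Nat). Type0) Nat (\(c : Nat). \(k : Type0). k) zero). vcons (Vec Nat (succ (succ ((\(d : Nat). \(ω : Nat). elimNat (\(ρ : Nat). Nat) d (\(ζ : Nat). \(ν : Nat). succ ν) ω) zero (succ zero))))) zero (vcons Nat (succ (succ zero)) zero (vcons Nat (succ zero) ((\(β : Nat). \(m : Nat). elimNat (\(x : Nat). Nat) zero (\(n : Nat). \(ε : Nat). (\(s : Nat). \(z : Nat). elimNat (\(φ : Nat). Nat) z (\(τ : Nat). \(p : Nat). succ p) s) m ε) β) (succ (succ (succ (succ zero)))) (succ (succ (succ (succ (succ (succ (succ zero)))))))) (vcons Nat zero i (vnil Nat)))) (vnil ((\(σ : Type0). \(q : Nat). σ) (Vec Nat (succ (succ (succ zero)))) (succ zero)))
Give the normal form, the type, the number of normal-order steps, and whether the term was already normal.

reduced normal form:
  \(i : Nat). vcons (Vec Nat (succ (succ (succ zero)))) zero (vcons Nat (succ (succ zero)) zero (vcons Nat (succ zero) (succ (succ (succ (succ (succ (succ (succ (succ (succ (succ (succ (succ (succ (succ (succ (succ (succ (succ (succ (succ (succ (succ (succ (succ (succ (succ (succ (succ zero)))))))))))))))))))))))))))) (vcons Nat zero i (vnil Nat)))) (vnil (Vec Nat (succ (succ (succ zero)))))
the term's type:
  Nat -> Vec (Vec Nat (succ (succ (succ zero)))) (succ zero)
reduction steps (normal order): 120
term was already normal: no
first contracted redex: an elimNat iota-redex


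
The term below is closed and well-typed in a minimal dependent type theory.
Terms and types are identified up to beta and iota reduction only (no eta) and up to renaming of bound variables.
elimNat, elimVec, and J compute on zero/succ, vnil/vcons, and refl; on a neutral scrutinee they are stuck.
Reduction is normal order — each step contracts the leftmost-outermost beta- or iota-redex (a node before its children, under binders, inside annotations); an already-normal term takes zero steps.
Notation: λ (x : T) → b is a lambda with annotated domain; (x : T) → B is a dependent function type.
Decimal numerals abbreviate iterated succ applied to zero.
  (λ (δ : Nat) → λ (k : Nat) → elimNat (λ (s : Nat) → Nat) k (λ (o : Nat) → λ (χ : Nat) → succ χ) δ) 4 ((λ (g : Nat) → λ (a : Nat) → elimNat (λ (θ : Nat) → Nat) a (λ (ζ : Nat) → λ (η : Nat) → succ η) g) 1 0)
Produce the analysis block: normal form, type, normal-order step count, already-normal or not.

resulting normal form:
  5
inferred type:
  Nat
reduction steps (normal order): 21
started in normal form: no
first contracted redex: a beta-redex


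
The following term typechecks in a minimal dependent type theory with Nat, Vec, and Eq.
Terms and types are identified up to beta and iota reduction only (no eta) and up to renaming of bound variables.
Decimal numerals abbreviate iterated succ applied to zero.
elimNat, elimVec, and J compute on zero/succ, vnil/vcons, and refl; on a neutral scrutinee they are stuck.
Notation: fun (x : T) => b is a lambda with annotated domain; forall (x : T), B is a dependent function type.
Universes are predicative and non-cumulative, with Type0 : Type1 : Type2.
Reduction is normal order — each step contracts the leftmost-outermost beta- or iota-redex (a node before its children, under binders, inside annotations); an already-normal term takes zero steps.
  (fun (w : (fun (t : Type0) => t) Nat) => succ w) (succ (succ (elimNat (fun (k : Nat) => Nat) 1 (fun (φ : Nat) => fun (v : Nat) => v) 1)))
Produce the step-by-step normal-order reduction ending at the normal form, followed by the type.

normal-order reduction sequence:
  (fun (w : (fun (t : Type0) => t) Nat) => succ w) (succ (succ (elimNat (fun (k : Nat) => Nat) 1 (fun (φ : Nat) => fun (v : Nat) => v) 1)))
  ~> succ (succ (succ (elimNat (fun (w : Nat) => Nat) 1 (fun (t : Nat) => fun (k : Nat) => k) 1)))
  ~> succ (succ (succ ((fun (w : Nat) => fun (t : Nat) => t) 0 (elimNat (fun (k : Nat) => Nat) 1 (fun (φ : Nat) => fun (v : Nat) => v) 0))))
  ~> succ (succ (succ ((fun (w : Nat) => w) (elimNat (fun (t : Nat) => Nat) 1 (fun (k : Nat) => fun (φ : Nat) => φ) 0))))
  ~> succ (succ (succ (elimNat (fun (w : Nat) => Nat) 1 (fun (t : Nat) => fun (k : Nat) => k) 0)))
  ~> 4
the term's type:
  Nat


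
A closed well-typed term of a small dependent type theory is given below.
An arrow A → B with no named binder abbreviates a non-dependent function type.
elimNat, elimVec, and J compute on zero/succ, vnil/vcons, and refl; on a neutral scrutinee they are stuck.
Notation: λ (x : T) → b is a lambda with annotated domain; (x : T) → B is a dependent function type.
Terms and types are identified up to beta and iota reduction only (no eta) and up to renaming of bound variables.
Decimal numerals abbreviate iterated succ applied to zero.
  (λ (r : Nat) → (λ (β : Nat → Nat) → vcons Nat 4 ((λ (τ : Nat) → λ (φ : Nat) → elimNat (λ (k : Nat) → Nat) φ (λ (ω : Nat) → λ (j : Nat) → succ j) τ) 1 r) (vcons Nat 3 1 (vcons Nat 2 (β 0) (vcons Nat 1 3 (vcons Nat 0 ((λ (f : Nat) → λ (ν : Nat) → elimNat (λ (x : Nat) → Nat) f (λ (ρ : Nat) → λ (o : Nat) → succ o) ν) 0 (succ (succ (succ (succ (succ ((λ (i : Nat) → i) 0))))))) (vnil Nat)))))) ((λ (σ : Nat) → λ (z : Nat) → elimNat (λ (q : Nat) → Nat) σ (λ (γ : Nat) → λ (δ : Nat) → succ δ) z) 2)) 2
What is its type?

the term's type:
  Vec Nat 5


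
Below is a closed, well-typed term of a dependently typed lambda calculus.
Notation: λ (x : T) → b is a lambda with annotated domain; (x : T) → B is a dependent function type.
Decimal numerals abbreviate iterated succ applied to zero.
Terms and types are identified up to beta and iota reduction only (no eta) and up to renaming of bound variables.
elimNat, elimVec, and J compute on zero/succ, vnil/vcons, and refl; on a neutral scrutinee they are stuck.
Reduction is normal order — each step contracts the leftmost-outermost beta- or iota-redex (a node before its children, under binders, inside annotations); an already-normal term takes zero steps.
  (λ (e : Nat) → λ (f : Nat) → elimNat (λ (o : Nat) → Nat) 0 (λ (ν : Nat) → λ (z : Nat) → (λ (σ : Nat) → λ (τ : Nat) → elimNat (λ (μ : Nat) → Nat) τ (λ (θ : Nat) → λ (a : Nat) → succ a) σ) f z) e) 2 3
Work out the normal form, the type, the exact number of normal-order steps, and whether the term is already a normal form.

normal form:
  6
inferred type:
  Nat
normal-order step count: 33
started in normal form: no
first contracted redex: a beta-redex


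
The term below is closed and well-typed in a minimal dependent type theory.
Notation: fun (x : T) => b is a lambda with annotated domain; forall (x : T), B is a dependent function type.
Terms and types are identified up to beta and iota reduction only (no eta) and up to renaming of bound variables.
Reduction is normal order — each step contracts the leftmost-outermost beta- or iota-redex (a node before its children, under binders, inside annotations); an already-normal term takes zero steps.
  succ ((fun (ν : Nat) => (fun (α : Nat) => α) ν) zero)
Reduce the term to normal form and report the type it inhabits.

resulting normal form:
  succ zero
the term's type:
  Nat


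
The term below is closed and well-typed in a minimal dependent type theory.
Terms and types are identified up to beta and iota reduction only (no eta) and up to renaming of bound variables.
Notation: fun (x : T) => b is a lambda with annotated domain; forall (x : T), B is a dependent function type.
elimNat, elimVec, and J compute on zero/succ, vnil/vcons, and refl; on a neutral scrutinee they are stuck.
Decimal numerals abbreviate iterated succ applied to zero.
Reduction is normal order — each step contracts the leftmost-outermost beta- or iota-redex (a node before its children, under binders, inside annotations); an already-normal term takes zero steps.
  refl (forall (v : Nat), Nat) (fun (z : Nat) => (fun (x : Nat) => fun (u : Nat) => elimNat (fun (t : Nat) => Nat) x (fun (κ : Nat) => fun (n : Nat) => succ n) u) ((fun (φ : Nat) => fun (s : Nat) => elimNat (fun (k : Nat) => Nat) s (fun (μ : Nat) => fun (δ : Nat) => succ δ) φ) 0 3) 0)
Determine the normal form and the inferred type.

normal form:
  refl (forall (v : Nat), Nat) (fun (z : Nat) => 3)
inferred type:
  Eq (forall (v : Nat), Nat) (fun (z : Nat) => 3) (fun (x : Nat) => 3)
observation: contracting a beta-redex first, the term normalizes in 6 steps.


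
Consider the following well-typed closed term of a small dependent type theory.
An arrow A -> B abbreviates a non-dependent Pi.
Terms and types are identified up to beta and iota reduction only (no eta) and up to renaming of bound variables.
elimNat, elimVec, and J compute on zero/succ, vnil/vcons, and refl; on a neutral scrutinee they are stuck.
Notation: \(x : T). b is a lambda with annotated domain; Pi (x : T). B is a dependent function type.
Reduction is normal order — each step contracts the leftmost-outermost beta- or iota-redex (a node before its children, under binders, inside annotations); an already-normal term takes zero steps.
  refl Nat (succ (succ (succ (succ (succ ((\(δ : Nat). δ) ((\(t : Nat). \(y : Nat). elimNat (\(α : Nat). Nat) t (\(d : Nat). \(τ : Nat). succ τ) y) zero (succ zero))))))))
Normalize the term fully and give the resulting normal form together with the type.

reduced normal form:
  refl Nat (succ (succ (succ (succ (succ (succ zero))))))
inferred type:
  Eq Nat (succ (succ (succ (succ (succ (succ zero)))))) (succ (succ (succ (succ (succ (succ zero))))))
observation: 7 normal-order steps normalize the term, beginning with a beta-redex.


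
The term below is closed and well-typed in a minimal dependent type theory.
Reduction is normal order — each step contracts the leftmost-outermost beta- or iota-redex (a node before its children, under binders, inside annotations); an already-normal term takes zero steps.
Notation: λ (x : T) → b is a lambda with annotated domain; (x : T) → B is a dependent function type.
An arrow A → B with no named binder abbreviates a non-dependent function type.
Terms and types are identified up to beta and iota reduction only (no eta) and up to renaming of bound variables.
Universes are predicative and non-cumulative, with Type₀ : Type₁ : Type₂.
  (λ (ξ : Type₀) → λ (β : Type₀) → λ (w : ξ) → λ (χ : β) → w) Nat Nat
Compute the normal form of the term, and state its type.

resulting normal form:
  λ (ξ : Nat) → λ (β : Nat) → ξ
the term's type:
  Nat → Nat → Nat
observation: normalization takes exactly 2 steps under the normal-order strategy.


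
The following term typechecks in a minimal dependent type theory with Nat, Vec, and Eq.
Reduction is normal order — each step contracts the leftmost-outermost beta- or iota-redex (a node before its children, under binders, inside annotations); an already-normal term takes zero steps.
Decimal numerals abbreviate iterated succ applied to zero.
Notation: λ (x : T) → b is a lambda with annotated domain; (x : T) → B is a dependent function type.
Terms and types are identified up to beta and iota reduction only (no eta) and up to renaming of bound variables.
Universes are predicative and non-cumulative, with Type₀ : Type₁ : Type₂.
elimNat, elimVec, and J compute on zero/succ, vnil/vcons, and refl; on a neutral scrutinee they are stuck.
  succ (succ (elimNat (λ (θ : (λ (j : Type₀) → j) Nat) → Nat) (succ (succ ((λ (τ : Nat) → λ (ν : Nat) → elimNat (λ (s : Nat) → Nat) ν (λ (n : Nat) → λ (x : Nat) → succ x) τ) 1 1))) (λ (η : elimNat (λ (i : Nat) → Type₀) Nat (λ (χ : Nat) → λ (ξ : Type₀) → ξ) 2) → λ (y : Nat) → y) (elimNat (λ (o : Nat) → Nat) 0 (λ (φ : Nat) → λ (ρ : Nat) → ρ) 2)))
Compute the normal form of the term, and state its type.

reduced normal form:
  6
inferred type:
  Nat
observation: reduction starts at a beta-redex, and 22 normal-order steps reach the normal form.


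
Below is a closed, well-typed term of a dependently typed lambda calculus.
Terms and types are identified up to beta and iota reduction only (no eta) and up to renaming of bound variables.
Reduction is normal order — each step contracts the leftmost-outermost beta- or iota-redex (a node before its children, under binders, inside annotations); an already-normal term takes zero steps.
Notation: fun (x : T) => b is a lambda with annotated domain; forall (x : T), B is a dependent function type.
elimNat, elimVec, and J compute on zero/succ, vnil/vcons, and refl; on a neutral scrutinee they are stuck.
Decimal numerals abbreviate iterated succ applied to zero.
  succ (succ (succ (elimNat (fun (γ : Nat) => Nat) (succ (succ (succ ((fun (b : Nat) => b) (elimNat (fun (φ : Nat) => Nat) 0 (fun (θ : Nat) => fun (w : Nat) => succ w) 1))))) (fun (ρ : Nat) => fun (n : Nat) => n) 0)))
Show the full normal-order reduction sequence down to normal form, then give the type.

normal-order reduction:
  succ (succ (succ (elimNat (fun (γ : Nat) => Nat) (succ (succ (succ ((fun (b : Nat) => b) (elimNat (fun (φ : Nat) => Nat) 0 (fun (θ : Nat) => fun (w : Nat) => succ w) 1))))) (fun (ρ : Nat) => fun (n : Nat) => n) 0)))
  ~> succ (succ (succ (succ (succ (succ ((fun (γ : Nat) => γ) (elimNat (fun (b : Nat) => Nat) 0 (fun (φ : Nat) => fun (θ : Nat) => succ θ) 1)))))))
  ~> succ (succ (succ (succ (succ (succ (elimNat (fun (γ : Nat) => Nat) 0 (fun (b : Nat) => fun (φ : Nat) => succ φ) 1))))))
  ~> succ (succ (succ (succ (succ (succ ((fun (γ : Nat) => fun (b : Nat) => succ b) 0 (elimNat (fun (φ : Nat) => Nat) 0 (fun (θ : Nat) => fun (w : Nat) => succ w) 0)))))))
  ~> succ (succ (succ (succ (succ (succ ((fun (γ : Nat) => succ γ) (elimNat (fun (b : Nat) => Nat) 0 (fun (φ : Nat) => fun (θ : Nat) => succ θ) 0)))))))
  ~> succ (succ (succ (succ (succ (succ (succ (elimNat (fun (γ : Nat) => Nat) 0 (fun (b : Nat) => fun (φ : Nat) => succ φ) 0)))))))
  ~> 7
the term's type:
  Nat


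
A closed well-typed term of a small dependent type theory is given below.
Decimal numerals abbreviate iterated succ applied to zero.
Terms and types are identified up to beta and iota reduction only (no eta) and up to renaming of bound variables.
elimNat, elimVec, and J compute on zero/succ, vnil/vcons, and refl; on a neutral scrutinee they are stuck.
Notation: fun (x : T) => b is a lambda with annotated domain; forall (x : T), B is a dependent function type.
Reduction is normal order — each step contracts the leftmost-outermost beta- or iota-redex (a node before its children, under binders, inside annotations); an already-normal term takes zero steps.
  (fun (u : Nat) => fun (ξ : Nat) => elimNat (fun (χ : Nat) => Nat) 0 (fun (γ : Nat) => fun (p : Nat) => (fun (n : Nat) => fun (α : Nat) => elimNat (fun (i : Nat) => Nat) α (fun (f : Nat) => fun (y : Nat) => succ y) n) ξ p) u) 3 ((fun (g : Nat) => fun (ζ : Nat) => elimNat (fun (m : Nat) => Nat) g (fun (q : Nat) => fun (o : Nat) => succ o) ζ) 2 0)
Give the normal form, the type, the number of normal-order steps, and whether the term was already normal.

reduced normal form:
  6
the term's type:
  Nat
steps to reach normal form (normal order): 48
already normal: no
first redex: a beta-redex


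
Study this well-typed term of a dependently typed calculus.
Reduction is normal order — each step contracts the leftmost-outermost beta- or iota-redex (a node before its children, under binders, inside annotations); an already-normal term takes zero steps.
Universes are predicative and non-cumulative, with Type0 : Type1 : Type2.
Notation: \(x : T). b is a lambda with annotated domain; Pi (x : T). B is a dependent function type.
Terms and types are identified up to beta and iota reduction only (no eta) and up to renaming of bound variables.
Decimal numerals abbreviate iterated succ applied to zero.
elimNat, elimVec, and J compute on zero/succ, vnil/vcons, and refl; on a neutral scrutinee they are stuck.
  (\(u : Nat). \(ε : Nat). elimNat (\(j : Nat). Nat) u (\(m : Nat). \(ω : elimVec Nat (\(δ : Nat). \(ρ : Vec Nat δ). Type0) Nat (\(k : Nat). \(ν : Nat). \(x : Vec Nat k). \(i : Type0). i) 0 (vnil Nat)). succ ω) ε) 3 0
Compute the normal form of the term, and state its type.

reduced normal form:
  3
type:
  Nat
observation: 3 normal-order steps normalize the term, beginning with a beta-redex.


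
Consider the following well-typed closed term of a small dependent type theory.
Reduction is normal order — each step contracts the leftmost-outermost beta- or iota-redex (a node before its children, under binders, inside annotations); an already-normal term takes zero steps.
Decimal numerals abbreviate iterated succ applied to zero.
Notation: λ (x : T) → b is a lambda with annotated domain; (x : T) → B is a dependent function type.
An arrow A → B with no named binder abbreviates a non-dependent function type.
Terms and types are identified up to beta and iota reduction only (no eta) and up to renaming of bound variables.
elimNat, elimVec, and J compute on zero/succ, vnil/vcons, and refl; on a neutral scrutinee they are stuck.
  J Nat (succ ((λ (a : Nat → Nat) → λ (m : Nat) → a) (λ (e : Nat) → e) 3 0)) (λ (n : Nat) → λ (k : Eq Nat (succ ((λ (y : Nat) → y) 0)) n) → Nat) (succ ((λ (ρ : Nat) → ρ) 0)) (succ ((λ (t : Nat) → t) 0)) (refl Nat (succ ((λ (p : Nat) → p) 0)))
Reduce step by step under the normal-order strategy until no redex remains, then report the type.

normal-order reduction:
  J Nat (succ ((λ (a : Nat → Nat) → λ (m : Nat) → a) (λ (e : Nat) → e) 3 0)) (λ (n : Nat) → λ (k : Eq Nat (succ ((λ (y : Nat) → y) 0)) n) → Nat) (succ ((λ (ρ : Nat) → ρ) 0)) (succ ((λ (t : Nat) → t) 0)) (refl Nat (succ ((λ (p : Nat) → p) 0)))
  ~> succ ((λ (a : Nat) → a) 0)
  ~> 1
inferred type:
  Nat


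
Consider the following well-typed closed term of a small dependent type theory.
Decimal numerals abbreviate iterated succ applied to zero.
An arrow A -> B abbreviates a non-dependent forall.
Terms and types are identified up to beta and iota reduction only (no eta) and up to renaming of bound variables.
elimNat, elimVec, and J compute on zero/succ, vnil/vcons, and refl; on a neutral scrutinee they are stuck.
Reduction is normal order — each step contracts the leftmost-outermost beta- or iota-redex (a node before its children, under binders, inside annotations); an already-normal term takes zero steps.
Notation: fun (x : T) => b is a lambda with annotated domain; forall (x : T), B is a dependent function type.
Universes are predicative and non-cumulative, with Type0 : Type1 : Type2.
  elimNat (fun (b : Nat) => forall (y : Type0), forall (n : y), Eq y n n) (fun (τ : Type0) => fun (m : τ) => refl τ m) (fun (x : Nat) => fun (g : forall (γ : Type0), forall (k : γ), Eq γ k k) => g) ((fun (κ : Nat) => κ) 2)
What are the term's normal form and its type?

resulting normal form:
  fun (b : Type0) => fun (y : b) => refl b y
inferred type:
  forall (b : Type0), forall (y : b), Eq b y y
observation: 8 normal-order steps separate the term from its normal form.


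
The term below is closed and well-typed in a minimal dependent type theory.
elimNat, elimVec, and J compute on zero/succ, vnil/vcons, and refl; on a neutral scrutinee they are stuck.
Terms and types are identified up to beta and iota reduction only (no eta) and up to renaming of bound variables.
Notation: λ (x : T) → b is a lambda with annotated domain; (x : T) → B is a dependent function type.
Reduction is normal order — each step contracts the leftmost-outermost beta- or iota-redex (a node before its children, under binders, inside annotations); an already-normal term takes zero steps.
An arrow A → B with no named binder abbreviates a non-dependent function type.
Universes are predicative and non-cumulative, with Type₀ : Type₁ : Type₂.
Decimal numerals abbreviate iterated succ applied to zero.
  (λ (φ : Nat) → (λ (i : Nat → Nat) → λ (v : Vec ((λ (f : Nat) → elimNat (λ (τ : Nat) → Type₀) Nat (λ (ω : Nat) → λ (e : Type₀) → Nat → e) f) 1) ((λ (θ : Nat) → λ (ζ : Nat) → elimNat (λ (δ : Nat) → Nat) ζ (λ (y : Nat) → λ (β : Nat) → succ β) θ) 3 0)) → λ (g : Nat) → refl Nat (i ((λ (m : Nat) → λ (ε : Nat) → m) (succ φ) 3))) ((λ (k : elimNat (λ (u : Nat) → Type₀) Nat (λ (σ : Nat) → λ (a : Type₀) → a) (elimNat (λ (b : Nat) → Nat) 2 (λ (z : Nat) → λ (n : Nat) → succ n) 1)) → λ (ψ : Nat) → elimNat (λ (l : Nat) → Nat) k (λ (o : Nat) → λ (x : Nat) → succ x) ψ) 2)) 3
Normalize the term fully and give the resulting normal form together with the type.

resulting normal form:
  λ (φ : Vec (Nat → Nat) 3) → λ (i : Nat) → refl Nat 6
type:
  Vec (Nat → Nat) 3 → Nat → Eq Nat 6 6
observation: the term reaches its normal form after 36 normal-order steps.


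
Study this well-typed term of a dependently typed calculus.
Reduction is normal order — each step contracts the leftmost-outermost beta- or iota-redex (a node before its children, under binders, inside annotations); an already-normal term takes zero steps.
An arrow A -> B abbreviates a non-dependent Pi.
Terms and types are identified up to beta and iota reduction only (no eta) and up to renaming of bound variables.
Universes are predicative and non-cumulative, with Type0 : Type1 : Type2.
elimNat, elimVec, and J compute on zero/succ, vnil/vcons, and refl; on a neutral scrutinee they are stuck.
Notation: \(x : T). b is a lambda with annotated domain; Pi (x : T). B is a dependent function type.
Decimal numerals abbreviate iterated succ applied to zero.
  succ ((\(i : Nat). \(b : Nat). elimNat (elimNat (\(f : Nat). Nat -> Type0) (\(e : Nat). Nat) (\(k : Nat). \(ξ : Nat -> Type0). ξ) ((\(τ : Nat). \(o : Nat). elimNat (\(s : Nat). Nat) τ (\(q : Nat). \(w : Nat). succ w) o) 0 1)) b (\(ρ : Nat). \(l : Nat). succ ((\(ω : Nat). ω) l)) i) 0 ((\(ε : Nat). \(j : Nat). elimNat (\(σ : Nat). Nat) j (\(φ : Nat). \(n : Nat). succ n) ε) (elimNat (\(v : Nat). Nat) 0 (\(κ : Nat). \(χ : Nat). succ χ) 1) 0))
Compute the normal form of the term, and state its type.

reduced normal form:
  2
type:
  Nat
observation: the first redex contracted is a beta-redex; the normal form is reached in 13 normal-order steps.


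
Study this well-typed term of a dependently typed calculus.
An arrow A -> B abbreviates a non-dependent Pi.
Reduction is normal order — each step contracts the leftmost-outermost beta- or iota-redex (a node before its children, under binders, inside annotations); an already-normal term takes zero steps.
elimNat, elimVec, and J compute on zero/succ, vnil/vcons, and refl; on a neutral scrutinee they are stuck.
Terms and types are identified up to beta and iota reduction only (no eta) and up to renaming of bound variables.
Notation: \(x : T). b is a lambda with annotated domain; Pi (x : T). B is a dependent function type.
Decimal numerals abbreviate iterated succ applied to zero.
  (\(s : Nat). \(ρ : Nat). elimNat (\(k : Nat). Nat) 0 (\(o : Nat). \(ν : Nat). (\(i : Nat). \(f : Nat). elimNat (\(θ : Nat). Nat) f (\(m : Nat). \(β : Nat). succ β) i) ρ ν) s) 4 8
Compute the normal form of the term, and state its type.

normal form:
  32
inferred type:
  Nat


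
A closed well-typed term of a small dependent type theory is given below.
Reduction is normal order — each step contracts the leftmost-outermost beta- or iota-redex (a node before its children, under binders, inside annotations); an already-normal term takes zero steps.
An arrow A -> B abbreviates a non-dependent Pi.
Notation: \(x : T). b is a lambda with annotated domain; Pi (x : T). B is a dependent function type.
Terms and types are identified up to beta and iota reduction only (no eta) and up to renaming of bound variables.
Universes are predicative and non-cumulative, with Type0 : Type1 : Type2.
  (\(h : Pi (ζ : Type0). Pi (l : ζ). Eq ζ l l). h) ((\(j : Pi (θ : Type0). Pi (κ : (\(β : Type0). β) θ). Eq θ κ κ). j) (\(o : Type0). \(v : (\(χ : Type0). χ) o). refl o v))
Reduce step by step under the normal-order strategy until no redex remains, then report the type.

normal-order reduction sequence:
  (\(h : Pi (ζ : Type0). Pi (l : ζ). Eq ζ l l). h) ((\(j : Pi (θ : Type0). Pi (κ : (\(β : Type0). β) θ). Eq θ κ κ). j) (\(o : Type0). \(v : (\(χ : Type0). χ) o). refl o v))
  ~> (\(h : Pi (ζ : Type0). Pi (l : (\(j : Type0). j) ζ). Eq ζ l l). h) (\(θ : Type0). \(κ : (\(β : Type0). β) θ). refl θ κ)
  ~> \(h : Type0). \(ζ : (\(l : Type0). l) h). refl h ζ
  ~> \(h : Type0). \(ζ : h). refl h ζ
inferred type:
  Pi (h : Type0). Pi (ζ : h). Eq h ζ ζ


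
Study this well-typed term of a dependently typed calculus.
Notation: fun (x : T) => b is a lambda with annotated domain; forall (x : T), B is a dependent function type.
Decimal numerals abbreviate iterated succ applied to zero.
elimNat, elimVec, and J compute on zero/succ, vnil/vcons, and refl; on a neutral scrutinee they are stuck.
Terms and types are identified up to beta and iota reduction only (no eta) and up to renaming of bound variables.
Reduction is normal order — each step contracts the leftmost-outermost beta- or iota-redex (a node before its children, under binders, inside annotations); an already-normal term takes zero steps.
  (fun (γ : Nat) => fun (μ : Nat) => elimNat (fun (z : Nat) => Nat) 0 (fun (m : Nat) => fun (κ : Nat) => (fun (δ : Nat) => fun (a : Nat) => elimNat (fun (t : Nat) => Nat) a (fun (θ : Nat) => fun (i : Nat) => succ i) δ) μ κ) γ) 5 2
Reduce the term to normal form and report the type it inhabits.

normal form:
  10
the term's type:
  Nat
observation: the first redex contracted is a beta-redex; the normal form is reached in 63 normal-order steps.


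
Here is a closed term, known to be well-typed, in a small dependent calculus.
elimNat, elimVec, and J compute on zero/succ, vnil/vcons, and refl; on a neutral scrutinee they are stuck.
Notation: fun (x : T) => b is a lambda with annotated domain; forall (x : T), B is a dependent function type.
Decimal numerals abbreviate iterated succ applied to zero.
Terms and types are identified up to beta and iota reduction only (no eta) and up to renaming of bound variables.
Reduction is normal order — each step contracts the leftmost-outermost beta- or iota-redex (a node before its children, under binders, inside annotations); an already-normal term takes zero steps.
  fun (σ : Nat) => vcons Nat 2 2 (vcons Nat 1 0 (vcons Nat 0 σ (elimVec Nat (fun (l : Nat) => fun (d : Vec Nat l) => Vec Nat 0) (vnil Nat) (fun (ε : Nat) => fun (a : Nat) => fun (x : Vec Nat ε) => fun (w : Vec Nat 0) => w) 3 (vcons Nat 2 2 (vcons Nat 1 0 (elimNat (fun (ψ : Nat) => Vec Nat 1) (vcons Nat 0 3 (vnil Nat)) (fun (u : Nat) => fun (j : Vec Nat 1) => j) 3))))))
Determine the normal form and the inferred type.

normal form:
  fun (σ : Nat) => vcons Nat 2 2 (vcons Nat 1 0 (vcons Nat 0 σ (vnil Nat)))
type:
  forall (σ : Nat), Vec Nat 3


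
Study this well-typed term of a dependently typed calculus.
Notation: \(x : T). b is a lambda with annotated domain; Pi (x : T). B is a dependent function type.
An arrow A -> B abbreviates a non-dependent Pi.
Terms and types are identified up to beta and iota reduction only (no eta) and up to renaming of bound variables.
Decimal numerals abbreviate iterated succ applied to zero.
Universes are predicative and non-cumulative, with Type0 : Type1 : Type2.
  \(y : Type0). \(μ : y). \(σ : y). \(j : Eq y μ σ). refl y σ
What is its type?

type:
  Pi (y : Type0). Pi (μ : y). Pi (σ : y). Eq y μ σ -> Eq y σ σ


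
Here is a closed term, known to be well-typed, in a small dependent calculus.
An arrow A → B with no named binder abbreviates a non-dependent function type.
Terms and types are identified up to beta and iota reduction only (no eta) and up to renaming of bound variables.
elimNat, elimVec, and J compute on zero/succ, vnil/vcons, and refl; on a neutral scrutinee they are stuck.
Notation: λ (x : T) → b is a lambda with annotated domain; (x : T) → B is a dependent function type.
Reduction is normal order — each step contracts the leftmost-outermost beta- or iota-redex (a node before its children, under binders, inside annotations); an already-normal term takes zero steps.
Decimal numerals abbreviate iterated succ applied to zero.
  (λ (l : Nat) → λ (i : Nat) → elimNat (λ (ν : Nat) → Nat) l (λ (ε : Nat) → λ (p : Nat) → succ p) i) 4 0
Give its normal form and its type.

normal form:
  4
type:
  Nat


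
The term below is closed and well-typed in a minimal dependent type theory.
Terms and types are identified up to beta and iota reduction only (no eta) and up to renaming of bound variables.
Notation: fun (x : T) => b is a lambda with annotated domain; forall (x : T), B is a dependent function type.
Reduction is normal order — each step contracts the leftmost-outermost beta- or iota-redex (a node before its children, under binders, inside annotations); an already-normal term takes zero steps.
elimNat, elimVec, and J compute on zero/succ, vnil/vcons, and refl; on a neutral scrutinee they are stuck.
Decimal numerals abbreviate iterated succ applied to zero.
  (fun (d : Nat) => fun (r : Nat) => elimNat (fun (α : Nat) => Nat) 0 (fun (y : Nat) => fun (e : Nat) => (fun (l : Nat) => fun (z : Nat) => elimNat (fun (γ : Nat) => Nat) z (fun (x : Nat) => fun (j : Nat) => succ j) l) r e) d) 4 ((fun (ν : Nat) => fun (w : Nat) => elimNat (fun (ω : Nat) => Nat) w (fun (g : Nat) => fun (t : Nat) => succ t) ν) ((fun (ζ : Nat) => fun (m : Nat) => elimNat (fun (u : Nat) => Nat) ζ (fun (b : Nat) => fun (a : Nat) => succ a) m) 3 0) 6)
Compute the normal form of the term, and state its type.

reduced normal form:
  36
type:
  Nat


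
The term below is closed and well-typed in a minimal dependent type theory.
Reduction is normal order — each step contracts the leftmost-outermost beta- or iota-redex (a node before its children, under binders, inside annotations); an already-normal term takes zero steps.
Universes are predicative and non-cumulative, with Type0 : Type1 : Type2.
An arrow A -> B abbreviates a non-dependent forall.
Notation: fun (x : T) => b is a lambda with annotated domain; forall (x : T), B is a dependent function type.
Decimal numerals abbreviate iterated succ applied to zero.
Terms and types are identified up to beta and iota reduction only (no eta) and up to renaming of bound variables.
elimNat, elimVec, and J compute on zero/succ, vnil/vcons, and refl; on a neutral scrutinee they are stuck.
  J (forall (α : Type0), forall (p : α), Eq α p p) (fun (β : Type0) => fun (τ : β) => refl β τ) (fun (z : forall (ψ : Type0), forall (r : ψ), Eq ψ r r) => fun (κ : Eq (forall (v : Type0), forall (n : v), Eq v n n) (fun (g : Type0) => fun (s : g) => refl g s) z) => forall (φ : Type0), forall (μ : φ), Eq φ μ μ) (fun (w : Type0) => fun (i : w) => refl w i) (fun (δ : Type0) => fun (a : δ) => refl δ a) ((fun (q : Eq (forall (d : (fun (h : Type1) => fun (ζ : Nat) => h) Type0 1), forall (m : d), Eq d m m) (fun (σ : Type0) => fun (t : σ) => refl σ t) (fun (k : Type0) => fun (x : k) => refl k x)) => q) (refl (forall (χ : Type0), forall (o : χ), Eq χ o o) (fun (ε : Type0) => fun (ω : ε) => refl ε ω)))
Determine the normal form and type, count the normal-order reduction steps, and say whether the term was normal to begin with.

reduced normal form:
  fun (α : Type0) => fun (p : α) => refl α p
the term's type:
  forall (α : Type0), forall (p : α), Eq α p p
steps to reach normal form (normal order): 2
term was already normal: no
first contracted redex: a beta-redex


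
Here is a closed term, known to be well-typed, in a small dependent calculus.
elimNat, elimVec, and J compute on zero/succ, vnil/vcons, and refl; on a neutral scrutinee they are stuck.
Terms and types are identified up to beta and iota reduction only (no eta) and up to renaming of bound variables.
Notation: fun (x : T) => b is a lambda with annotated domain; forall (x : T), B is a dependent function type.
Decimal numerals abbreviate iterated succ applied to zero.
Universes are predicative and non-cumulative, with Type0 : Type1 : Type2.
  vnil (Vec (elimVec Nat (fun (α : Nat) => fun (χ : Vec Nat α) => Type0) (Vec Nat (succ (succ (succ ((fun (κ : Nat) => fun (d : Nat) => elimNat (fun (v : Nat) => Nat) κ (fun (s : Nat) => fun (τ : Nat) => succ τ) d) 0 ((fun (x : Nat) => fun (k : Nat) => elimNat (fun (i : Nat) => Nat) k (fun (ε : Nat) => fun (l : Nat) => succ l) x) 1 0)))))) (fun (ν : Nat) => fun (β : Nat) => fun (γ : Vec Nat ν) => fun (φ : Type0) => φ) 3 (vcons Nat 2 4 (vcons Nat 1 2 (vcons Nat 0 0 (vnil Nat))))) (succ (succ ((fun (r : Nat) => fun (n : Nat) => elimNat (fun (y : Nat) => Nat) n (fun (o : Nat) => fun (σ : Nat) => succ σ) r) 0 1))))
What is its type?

the term's type:
  Vec (Vec (Vec Nat 4) 3) 0


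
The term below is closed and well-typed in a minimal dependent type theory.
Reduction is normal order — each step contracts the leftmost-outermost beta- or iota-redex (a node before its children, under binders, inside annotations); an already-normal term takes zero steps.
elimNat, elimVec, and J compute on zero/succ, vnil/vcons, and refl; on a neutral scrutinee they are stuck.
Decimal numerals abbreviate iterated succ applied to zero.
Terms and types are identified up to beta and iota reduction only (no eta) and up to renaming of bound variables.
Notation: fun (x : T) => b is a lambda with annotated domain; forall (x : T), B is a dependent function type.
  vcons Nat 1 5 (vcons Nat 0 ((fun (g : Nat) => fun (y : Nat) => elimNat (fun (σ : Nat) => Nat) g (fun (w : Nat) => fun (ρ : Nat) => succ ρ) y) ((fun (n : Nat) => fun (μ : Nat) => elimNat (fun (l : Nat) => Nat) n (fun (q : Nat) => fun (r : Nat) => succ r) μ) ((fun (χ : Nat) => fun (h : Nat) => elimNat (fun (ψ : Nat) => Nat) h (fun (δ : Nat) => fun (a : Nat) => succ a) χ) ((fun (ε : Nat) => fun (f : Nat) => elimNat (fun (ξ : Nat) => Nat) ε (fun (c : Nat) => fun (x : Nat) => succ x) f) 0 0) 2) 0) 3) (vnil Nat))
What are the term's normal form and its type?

normal form:
  vcons Nat 1 5 (vcons Nat 0 5 (vnil Nat))
type:
  Vec Nat 2


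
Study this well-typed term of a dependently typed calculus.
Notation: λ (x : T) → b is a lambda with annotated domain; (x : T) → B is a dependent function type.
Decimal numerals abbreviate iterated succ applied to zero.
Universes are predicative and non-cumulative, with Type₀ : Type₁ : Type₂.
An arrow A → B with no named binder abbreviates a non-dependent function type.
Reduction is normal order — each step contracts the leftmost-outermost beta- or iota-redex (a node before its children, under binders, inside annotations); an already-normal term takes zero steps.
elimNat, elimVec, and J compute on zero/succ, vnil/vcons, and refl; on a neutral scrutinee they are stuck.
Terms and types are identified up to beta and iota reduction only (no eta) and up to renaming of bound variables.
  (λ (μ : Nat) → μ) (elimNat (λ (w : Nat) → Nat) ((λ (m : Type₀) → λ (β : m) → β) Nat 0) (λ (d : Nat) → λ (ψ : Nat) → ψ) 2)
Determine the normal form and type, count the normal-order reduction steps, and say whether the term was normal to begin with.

reduced normal form:
  0
the term's type:
  Nat
normal-order step count: 10
started in normal form: no
first contracted redex: a beta-redex


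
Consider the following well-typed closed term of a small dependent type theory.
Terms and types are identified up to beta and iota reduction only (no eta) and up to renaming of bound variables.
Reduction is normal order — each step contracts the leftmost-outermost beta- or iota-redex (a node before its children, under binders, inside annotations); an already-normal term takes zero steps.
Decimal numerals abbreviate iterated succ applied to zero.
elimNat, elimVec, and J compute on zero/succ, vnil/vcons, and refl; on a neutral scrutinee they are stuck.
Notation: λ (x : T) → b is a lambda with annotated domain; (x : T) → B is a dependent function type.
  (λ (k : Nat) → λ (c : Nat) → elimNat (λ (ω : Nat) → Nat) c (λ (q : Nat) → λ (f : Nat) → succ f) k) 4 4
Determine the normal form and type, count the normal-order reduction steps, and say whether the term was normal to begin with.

normal form:
  8
type:
  Nat
steps to reach normal form (normal order): 15
already normal: no
first redex: a beta-redex


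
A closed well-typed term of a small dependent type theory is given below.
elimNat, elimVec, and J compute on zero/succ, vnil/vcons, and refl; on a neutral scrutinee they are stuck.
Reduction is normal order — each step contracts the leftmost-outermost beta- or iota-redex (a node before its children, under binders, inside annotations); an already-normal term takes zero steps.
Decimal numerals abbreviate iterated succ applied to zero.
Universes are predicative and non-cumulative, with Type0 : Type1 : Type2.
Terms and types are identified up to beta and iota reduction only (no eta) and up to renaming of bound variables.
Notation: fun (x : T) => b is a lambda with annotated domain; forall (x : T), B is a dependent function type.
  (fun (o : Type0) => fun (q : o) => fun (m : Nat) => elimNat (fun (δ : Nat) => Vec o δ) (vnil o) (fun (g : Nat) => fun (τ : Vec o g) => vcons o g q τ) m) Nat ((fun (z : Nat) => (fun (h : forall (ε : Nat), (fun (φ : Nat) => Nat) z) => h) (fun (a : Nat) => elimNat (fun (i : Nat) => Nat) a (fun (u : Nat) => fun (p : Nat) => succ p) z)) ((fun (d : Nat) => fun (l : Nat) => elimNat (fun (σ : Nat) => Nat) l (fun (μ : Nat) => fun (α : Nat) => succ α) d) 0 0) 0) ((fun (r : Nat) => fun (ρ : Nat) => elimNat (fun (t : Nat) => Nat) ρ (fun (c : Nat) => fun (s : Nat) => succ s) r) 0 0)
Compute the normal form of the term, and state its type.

reduced normal form:
  vnil Nat
type:
  Vec Nat 0
observation: 14 normal-order steps normalize the term, beginning with a beta-redex.


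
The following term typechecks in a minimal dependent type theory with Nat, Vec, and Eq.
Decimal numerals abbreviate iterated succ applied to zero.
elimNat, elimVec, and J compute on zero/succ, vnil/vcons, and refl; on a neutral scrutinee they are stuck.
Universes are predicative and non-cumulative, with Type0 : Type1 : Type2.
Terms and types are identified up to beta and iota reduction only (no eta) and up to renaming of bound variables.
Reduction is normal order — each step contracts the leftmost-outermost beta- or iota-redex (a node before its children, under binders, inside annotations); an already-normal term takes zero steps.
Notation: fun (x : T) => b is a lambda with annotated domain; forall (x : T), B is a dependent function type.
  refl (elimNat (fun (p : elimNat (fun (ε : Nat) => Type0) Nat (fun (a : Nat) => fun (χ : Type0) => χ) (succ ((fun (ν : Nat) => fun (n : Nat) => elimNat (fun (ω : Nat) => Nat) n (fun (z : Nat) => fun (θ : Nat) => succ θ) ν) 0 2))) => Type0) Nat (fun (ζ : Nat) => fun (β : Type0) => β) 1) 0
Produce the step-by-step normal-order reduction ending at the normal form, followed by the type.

normal-order reduction sequence:
  refl (elimNat (fun (p : elimNat (fun (ε : Nat) => Type0) Nat (fun (a : Nat) => fun (χ : Type0) => χ) (succ ((fun (ν : Nat) => fun (n : Nat) => elimNat (fun (ω : Nat) => Nat) n (fun (z : Nat) => fun (θ : Nat) => succ θ) ν) 0 2))) => Type0) Nat (fun (ζ : Nat) => fun (β : Type0) => β) 1) 0
  ~> refl ((fun (p : Nat) => fun (ε : Type0) => ε) 0 (elimNat (fun (a : elimNat (fun (χ : Nat) => Type0) Nat (fun (ν : Nat) => fun (n : Type0) => n) (succ ((fun (ω : Nat) => fun (z : Nat) => elimNat (fun (θ : Nat) => Nat) z (fun (ζ : Nat) => fun (β : Nat) => succ β) ω) 0 2))) => Type0) Nat (fun (k : Nat) => fun (s : Type0) => s) 0)) 0
  ~> refl ((fun (p : Type0) => p) (elimNat (fun (ε : elimNat (fun (a : Nat) => Type0) Nat (fun (χ : Nat) => fun (ν : Type0) => ν) (succ ((fun (n : Nat) => fun (ω : Nat) => elimNat (fun (z : Nat) => Nat) ω (fun (θ : Nat) => fun (ζ : Nat) => succ ζ) n) 0 2))) => Type0) Nat (fun (β : Nat) => fun (k : Type0) => k) 0)) 0
  ~> refl (elimNat (fun (p : elimNat (fun (ε : Nat) => Type0) Nat (fun (a : Nat) => fun (χ : Type0) => χ) (succ ((fun (ν : Nat) => fun (n : Nat) => elimNat (fun (ω : Nat) => Nat) n (fun (z : Nat) => fun (θ : Nat) => succ θ) ν) 0 2))) => Type0) Nat (fun (ζ : Nat) => fun (β : Type0) => β) 0) 0
  ~> refl Nat 0
the term's type:
  Eq Nat 0 0
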